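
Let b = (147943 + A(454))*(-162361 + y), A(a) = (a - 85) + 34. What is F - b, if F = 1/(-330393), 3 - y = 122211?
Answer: 13947432414859481/330393 ≈ 4.2215e+10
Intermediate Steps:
A(a) = -51 + a (A(a) = (-85 + a) + 34 = -51 + a)
y = -122208 (y = 3 - 1*122211 = 3 - 122211 = -122208)
F = -1/330393 ≈ -3.0267e-6
b = -42214672874 (b = (147943 + (-51 + 454))*(-162361 - 122208) = (147943 + 403)*(-284569) = 148346*(-284569) = -42214672874)
F - b = -1/330393 - 1*(-42214672874) = -1/330393 + 42214672874 = 13947432414859481/330393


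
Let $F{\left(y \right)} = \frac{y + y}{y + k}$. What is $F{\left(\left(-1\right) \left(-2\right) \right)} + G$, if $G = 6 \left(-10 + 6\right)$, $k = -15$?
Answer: $- \frac{316}{13} \approx -24.308$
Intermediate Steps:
$F{\left(y \right)} = \frac{2 y}{-15 + y}$ ($F{\left(y \right)} = \frac{y + y}{y - 15} = \frac{2 y}{-15 + y}$)
$G = -24$ ($G = 6 \left(-4\right) = -24$)
$F{\left(\left(-1\right) \left(-2\right) \right)} + G = \frac{2 \left(\left(-1\right) \left(-2\right)\right)}{-15 - -2} - 24 = 2 \cdot 2 \frac{1}{-15 + 2} - 24 = 2 \cdot 2 \frac{1}{-13} - 24 = 2 \cdot 2 \left(- \frac{1}{13}\right) - 24 = - \frac{4}{13} - 24 = - \frac{316}{13}$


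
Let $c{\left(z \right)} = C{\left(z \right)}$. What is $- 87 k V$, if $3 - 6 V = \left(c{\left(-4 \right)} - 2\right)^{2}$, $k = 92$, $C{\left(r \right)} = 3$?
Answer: $-2668$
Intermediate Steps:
$c{\left(z \right)} = 3$
$V = \frac{1}{3}$ ($V = \frac{1}{2} - \frac{\left(3 - 2\right)^{2}}{6} = \frac{1}{2} - \frac{1^{2}}{6} = \frac{1}{2} - \frac{1}{6} = \frac{1}{3} \approx 0.33333$)
$- 87 k V = \left(-87\right) 92 \cdot \frac{1}{3} = \left(-8004\right) \frac{1}{3} = -2668$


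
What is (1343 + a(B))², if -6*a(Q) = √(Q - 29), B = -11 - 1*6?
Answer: (8058 - I*√46)²/36 ≈ 1.8036e+6 - 3036.2*I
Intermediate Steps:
B = -17 (B = -11 - 6 = -17)
a(Q) = -√(-29 + Q)/6 (a(Q) = -√(Q - 29)/6 = -√(-29 + Q)/6)
(1343 + a(B))² = (1343 - √(-29 - 17)/6)² = (1343 - I*√46/6)²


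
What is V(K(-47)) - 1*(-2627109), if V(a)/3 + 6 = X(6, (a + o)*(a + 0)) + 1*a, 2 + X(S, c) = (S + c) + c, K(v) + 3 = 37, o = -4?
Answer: 2633325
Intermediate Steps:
K(v) = 34 (K(v) = -3 + 37 = 34)
X(S, c) = -2 + S + 2*c (X(S, c) = -2 + ((S + c) + c) = -2 + (S + 2*c) = -2 + S + 2*c)
V(a) = -6 + 3*a + 6*a*(-4 + a) (V(a) = -18 + 3*((-2 + 6 + 2*((a - 4)*(a + 0))) + 1*a) = -18 + 3*((-2 + 6 + 2*((-4 + a)*a)) + a) = -18 + 3*((-2 + 6 + 2*(a*(-4 + a))) + a) = -18 + 3*((-2 + 6 + 2*a*(-4 + a)) + a) = -18 + 3*((4 + 2*a*(-4 + a)) + a) = -18 + 3*(4 + a + 2*a*(-4 + a)) = -18 + (12 + 3*a + 6*a*(-4 + a)) = -6 + 3*a + 6*a*(-4 + a))
V(K(-47)) - 1*(-2627109) = (-6 - 21*34 + 6*34²) - 1*(-2627109) = (-6 - 714 + 6*1156) + 2627109 = (-6 - 714 + 6936) + 2627109 = 6216 + 2627109 = 2633325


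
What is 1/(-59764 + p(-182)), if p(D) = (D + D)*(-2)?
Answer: -1/59036 ≈ -1.6939e-5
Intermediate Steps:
p(D) = -4*D (p(D) = (2*D)*(-2) = -4*D)
1/(-59764 + p(-182)) = 1/(-59764 - 4*(-182)) = 1/(-59764 + 728) = 1/(-59036) = -1/59036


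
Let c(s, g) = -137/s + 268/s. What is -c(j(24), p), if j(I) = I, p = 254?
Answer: -131/24 ≈ -5.4583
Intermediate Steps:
c(s, g) = 131/s
-c(j(24), p) = -131/24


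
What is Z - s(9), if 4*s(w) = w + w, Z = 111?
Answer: 213/2 ≈ 106.50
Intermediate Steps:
s(w) = w/2 (s(w) = (w + w)/4 = (2*w)/4 = w/2)
Z - s(9) = 111 - 9/2 = 213/2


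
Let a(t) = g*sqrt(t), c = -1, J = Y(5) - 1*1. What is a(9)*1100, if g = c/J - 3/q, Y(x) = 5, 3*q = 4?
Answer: -8250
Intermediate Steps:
q = 4/3 (q = (1/3)*4 = 4/3 ≈ 1.3333)
J = 4 (J = 5 - 1*1 = 5 - 1 = 4)
g = -5/2 (g = -1/4 - 3/4/3 = -1*1/4 - 3*3/4 = -1/4 - 9/4 = -5/2 ≈ -2.5000)
a(t) = -5*sqrt(t)/2
a(9)*1100 = -5*sqrt(9)/2*1100 = -5/2*3*1100 = -15/2*1100 = -8250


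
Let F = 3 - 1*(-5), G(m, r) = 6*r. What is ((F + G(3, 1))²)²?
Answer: 38416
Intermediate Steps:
F = 8 (F = 3 + 5 = 8)
((F + G(3, 1))²)² = ((8 + 6*1)²)² = ((8 + 6)²)² = (14²)² = 196² = 38416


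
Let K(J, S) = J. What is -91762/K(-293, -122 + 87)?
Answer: 91762/293 ≈ 313.18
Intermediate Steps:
-91762/K(-293, -122 + 87) = -91762/(-293) = -91762*(-1/293) = 91762/293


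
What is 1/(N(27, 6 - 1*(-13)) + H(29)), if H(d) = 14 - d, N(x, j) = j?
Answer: ¼ ≈ 0.25000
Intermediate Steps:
1/(N(27, 6 - 1*(-13)) + H(29)) = 1/((6 - 1*(-13)) + (14 - 1*29)) = 1/((6 + 13) + (14 - 29)) = 1/(19 - 15) = 1/4 = ¼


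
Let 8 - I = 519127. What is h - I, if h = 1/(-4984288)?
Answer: 2587438602271/4984288 ≈ 5.1912e+5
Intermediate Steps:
I = -519119 (I = 8 - 1*519127 = 8 - 519127 = -519119)
h = -1/4984288 ≈ -2.0063e-7
h - I = -1/4984288 - 1*(-519119) = -1/4984288 + 519119 = 2587438602271/4984288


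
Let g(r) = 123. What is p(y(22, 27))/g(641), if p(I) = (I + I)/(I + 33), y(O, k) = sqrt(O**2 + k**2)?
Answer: 1213/7626 - 11*sqrt(1213)/2542 ≈ 0.0083492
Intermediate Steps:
p(I) = 2*I/(33 + I) (p(I) = (2*I)/(33 + I) = 2*I/(33 + I))
p(y(22, 27))/g(641) = (2*sqrt(22**2 + 27**2)/(33 + sqrt(22**2 + 27**2)))/123 = (2*sqrt(484 + 729)/(33 + sqrt(484 + 729)))*(1/123) = (2*sqrt(1213)/(33 + sqrt(1213)))*(1/123) = 2*sqrt(1213)/(123*(33 + sqrt(1213)))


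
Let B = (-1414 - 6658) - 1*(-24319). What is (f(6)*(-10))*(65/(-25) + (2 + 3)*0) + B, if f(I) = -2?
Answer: 16195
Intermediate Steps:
B = 16247 (B = -8072 + 24319 = 16247)
(f(6)*(-10))*(65/(-25) + (2 + 3)*0) + B = (-2*(-10))*(65/(-25) + (2 + 3)*0) + 16247 = 20*(65*(-1/25) + 5*0) + 16247 = 20*(-13/5 + 0) + 16247 = 20*(-13/5) + 16247 = -52 + 16247 = 16195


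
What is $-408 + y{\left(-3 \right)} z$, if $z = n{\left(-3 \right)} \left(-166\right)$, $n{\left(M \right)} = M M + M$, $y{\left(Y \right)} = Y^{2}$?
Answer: $-9372$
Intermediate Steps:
$n{\left(M \right)} = M + M^{2}$ ($n{\left(M \right)} = M^{2} + M = M + M^{2}$)
$z = -996$ ($z = - 3 \left(1 - 3\right) \left(-166\right) = \left(-3\right) \left(-2\right) \left(-166\right) = 6 \left(-166\right) = -996$)
$-408 + y{\left(-3 \right)} z = -408 + \left(-3\right)^{2} \left(-996\right) = -408 + 9 \left(-996\right) = -408 - 8964 = -9372$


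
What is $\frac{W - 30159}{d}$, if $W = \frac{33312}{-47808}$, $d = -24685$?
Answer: $\frac{15019529}{12293130} \approx 1.2218$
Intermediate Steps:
$W = - \frac{347}{498}$ ($W = 33312 \left(- \frac{1}{47808}\right) = - \frac{347}{498} \approx -0.69679$)
$\frac{W - 30159}{d} = \frac{- \frac{347}{498} - 30159}{-24685} = \left(- \frac{347}{498} - 30159\right) \left(- \frac{1}{24685}\right) = \left(- \frac{15019529}{498}\right) \left(- \frac{1}{24685}\right) = \frac{15019529}{12293130}$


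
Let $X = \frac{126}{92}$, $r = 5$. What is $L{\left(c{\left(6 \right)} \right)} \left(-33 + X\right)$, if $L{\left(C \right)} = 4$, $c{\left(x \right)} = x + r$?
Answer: $- \frac{2910}{23} \approx -126.52$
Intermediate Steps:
$c{\left(x \right)} = 5 + x$ ($c{\left(x \right)} = x + 5 = 5 + x$)
$X = \frac{63}{46}$ ($X = 126 \cdot \frac{1}{92} = \frac{63}{46} \approx 1.3696$)
$L{\left(c{\left(6 \right)} \right)} \left(-33 + X\right) = 4 \left(-33 + \frac{63}{46}\right) = 4 \left(- \frac{1455}{46}\right) = - \frac{2910}{23}$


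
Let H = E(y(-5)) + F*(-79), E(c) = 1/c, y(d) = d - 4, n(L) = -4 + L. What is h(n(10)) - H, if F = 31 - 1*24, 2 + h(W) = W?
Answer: 5014/9 ≈ 557.11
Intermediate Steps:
h(W) = -2 + W
y(d) = -4 + d
F = 7 (F = 31 - 24 = 7)
H = -4978/9 (H = 1/(-4 - 5) + 7*(-79) = 1/(-9) - 553 = -1/9 - 553 = -4978/9 ≈ -553.11)
h(n(10)) - H = (-2 + (-4 + 10)) - 1*(-4978/9) = (-2 + 6) + 4978/9 = 4 + 4978/9 = 5014/9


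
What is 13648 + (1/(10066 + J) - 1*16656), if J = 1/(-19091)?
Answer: -578047355949/192170005 ≈ -3008.0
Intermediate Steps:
J = -1/19091 ≈ -5.2381e-5
13648 + (1/(10066 + J) - 1*16656) = 13648 + (1/(10066 - 1/19091) - 1*16656) = 13648 + (1/(192170005/19091) - 16656) = 13648 + (19091/192170005 - 16656) = 13648 - 3200783584189/192170005 = -578047355949/192170005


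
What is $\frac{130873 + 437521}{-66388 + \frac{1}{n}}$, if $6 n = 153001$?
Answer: $- \frac{43482425197}{5078715191} \approx -8.5617$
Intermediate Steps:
$n = \frac{153001}{6}$ ($n = \frac{1}{6} \cdot 153001 = \frac{153001}{6} \approx 25500.0$)
$\frac{130873 + 437521}{-66388 + \frac{1}{n}} = \frac{130873 + 437521}{-66388 + \frac{1}{\frac{153001}{6}}} = \frac{568394}{-66388 + \frac{6}{153001}} = \frac{568394}{- \frac{10157430382}{153001}} = 568394 \left(- \frac{153001}{10157430382}\right) = - \frac{43482425197}{5078715191}$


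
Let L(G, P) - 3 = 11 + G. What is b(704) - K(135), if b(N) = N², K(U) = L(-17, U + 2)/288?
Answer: 47579137/96 ≈ 4.9562e+5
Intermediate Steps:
L(G, P) = 14 + G (L(G, P) = 3 + (11 + G) = 14 + G)
K(U) = -1/96 (K(U) = (14 - 17)/288 = -3*1/288 = -1/96)
b(704) - K(135) = 704² - 1*(-1/96) = 495616 + 1/96 = 47579137/96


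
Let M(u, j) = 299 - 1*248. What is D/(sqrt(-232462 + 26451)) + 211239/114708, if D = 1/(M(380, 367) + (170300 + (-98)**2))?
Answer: 70413/38236 - I*sqrt(1219)/2851746885 ≈ 1.8415 - 1.2243e-8*I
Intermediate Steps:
M(u, j) = 51 (M(u, j) = 299 - 248 = 51)
D = 1/179955 (D = 1/(51 + (170300 + (-98)**2)) = 1/(51 + (170300 + 9604)) = 1/(51 + 179904) = 1/179955 ≈ 5.5569e-6)
D/(sqrt(-232462 + 26451)) + 211239/114708 = 1/(179955*(sqrt(-232462 + 26451))) + 211239/114708 = 1/(179955*(sqrt(-206011))) + 211239*(1/114708) = 1/(179955*((13*I*sqrt(1219)))) + 70413/38236 = (-I*sqrt(1219)/15847)/179955 + 70413/38236 = -I*sqrt(1219)/2851746885 + 70413/38236 = 70413/38236 - I*sqrt(1219)/2851746885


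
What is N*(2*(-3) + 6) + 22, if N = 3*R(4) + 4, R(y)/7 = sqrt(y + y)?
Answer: 22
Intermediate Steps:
R(y) = 7*sqrt(2)*sqrt(y) (R(y) = 7*sqrt(y + y) = 7*sqrt(2*y) = 7*(sqrt(2)*sqrt(y)) = 7*sqrt(2)*sqrt(y))
N = 4 + 42*sqrt(2) (N = 3*(7*sqrt(2)*sqrt(4)) + 4 = 3*(7*sqrt(2)*2) + 4 = 3*(14*sqrt(2)) + 4 = 42*sqrt(2) + 4 = 4 + 42*sqrt(2) ≈ 63.397)
N*(2*(-3) + 6) + 22 = (4 + 42*sqrt(2))*(2*(-3) + 6) + 22 = (4 + 42*sqrt(2))*(-6 + 6) + 22 = (4 + 42*sqrt(2))*0 + 22 = 0 + 22 = 22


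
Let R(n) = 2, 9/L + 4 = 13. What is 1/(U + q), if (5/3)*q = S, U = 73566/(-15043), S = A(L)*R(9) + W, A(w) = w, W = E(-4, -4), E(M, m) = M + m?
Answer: -75215/638604 ≈ -0.11778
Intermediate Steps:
L = 1 (L = 9/(-4 + 13) = 9/9 = 9*(⅑) = 1)
W = -8 (W = -4 - 4 = -8)
S = -6 (S = 1*2 - 8 = 2 - 8 = -6)
U = -73566/15043 (U = 73566*(-1/15043) = -73566/15043 ≈ -4.8904)
q = -18/5 (q = (⅗)*(-6) = -18/5 ≈ -3.6000)
1/(U + q) = 1/(-73566/15043 - 18/5) = 1/(-638604/75215) = -75215/638604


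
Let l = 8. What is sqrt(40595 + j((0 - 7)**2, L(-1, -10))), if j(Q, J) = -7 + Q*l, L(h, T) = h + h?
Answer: 2*sqrt(10245) ≈ 202.44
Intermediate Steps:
L(h, T) = 2*h
j(Q, J) = -7 + 8*Q (j(Q, J) = -7 + Q*8 = -7 + 8*Q)
sqrt(40595 + j((0 - 7)**2, L(-1, -10))) = sqrt(40595 + (-7 + 8*(0 - 7)**2)) = sqrt(40595 + (-7 + 8*(-7)**2)) = sqrt(40595 + (-7 + 8*49)) = sqrt(40595 + (-7 + 392)) = sqrt(40595 + 385) = sqrt(40980) = 2*sqrt(10245)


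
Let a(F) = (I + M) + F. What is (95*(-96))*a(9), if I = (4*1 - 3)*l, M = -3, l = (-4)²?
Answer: -200640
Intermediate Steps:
l = 16
I = 16 (I = (4*1 - 3)*16 = (4 - 3)*16 = 1*16 = 16)
a(F) = 13 + F (a(F) = (16 - 3) + F = 13 + F)
(95*(-96))*a(9) = (95*(-96))*(13 + 9) = -9120*22 = -200640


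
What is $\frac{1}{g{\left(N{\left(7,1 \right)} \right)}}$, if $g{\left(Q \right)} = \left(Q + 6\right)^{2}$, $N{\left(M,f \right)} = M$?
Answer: $\frac{1}{169} \approx 0.0059172$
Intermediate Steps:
$g{\left(Q \right)} = \left(6 + Q\right)^{2}$
$\frac{1}{g{\left(N{\left(7,1 \right)} \right)}} = \frac{1}{\left(6 + 7\right)^{2}} = \frac{1}{13^{2}} = \frac{1}{169}$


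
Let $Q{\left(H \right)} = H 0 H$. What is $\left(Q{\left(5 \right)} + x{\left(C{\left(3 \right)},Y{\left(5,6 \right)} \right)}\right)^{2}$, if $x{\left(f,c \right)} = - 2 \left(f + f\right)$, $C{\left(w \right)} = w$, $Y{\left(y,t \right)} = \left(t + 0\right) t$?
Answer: $144$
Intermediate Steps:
$Y{\left(y,t \right)} = t^{2}$ ($Y{\left(y,t \right)} = t t = t^{2}$)
$x{\left(f,c \right)} = - 4 f$ ($x{\left(f,c \right)} = - 2 \cdot 2 f = - 4 f$)
$Q{\left(H \right)} = 0$ ($Q{\left(H \right)} = 0 H = 0$)
$\left(Q{\left(5 \right)} + x{\left(C{\left(3 \right)},Y{\left(5,6 \right)} \right)}\right)^{2} = \left(0 - 12\right)^{2} = \left(-12\right)^{2} = 144$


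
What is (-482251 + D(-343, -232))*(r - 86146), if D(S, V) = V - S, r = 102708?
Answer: -7985202680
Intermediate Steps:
(-482251 + D(-343, -232))*(r - 86146) = (-482251 + (-232 - 1*(-343)))*(102708 - 86146) = (-482251 + (-232 + 343))*16562 = (-482251 + 111)*16562 = -482140*16562 = -7985202680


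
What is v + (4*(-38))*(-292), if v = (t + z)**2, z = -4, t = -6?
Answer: 44484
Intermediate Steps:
v = 100 (v = (-6 - 4)**2 = (-10)**2 = 100)
v + (4*(-38))*(-292) = 100 + (4*(-38))*(-292) = 100 - 152*(-292) = 100 + 44384 = 44484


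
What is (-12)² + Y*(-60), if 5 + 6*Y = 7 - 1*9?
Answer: 214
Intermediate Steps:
Y = -7/6 (Y = -⅚ + (7 - 1*9)/6 = -⅚ + (7 - 9)/6 = -⅚ + (⅙)*(-2) = -⅚ - ⅓ = -7/6 ≈ -1.1667)
(-12)² + Y*(-60) = (-12)² - 7/6*(-60) = 144 + 70 = 214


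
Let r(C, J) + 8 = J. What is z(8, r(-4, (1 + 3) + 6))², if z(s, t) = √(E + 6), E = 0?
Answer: 6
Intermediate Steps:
r(C, J) = -8 + J
z(s, t) = √6 (z(s, t) = √(0 + 6) = √6)
z(8, r(-4, (1 + 3) + 6))² = (√6)² = 6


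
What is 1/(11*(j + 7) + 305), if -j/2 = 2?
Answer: 1/338 ≈ 0.0029586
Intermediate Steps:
j = -4 (j = -2*2 = -4)
1/(11*(j + 7) + 305) = 1/(11*(-4 + 7) + 305) = 1/(11*3 + 305) = 1/(33 + 305) = 1/338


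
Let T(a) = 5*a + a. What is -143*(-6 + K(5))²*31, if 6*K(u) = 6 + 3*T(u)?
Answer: -443300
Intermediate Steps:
T(a) = 6*a
K(u) = 1 + 3*u (K(u) = (6 + 3*(6*u))/6 = (6 + 18*u)/6 = 1 + 3*u)
-143*(-6 + K(5))²*31 = -143*(-6 + (1 + 3*5))²*31 = -143*(-6 + (1 + 15))²*31 = -143*(-6 + 16)²*31 = -143*10²*31 = -143*100*31 = -14300*31 = -443300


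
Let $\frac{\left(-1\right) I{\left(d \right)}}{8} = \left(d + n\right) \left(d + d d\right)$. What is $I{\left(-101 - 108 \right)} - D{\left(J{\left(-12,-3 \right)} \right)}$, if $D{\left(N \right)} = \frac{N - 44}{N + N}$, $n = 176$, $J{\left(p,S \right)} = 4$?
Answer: $11476613$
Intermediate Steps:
$D{\left(N \right)} = \frac{-44 + N}{2 N}$
$I{\left(d \right)} = - 8 \left(176 + d\right) \left(d + d^{2}\right)$ ($I{\left(d \right)} = - 8 \left(d + 176\right) \left(d + d d\right) = - 8 \left(176 + d\right) \left(d + d^{2}\right)$)
$I{\left(-101 - 108 \right)} - D{\left(J{\left(-12,-3 \right)} \right)} = - 8 \left(-101 - 108\right) \left(176 + \left(-101 - 108\right)^{2} + 177 \left(-101 - 108\right)\right) - \frac{-44 + 4}{2 \cdot 4} = - 8 \left(-101 - 108\right) \left(176 + \left(-101 - 108\right)^{2} + 177 \left(-101 - 108\right)\right) - \frac{1}{2} \cdot \frac{1}{4} \left(-40\right) = \left(-8\right) \left(-209\right) \left(176 + \left(-209\right)^{2} + 177 \left(-209\right)\right) - -5 = \left(-8\right) \left(-209\right) \left(176 + 43681 - 36993\right) + 5 = \left(-8\right) \left(-209\right) 6864 + 5 = 11476608 + 5 = 11476613$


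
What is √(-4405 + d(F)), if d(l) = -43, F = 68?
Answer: 4*I*√278 ≈ 66.693*I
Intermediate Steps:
√(-4405 + d(F)) = √(-4405 - 43) = √(-4448) = 4*I*√278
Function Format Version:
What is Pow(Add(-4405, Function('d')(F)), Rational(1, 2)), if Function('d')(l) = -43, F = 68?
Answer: Mul(4, I, Pow(278, Rational(1, 2))) ≈ Mul(66.693, I)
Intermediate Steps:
Pow(Add(-4405, Function('d')(F)), Rational(1, 2)) = Pow(Add(-4405, -43), Rational(1, 2)) = Pow(-4448, Rational(1, 2)) = Mul(4, I, Pow(278, Rational(1, 2)))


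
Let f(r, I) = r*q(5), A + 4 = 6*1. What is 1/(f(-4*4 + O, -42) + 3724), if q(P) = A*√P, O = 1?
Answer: 931/3465919 + 15*√5/6931838 ≈ 0.00027345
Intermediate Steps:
A = 2 (A = -4 + 6*1 = -4 + 6 = 2)
q(P) = 2*√P
f(r, I) = 2*r*√5 (f(r, I) = r*(2*√5) = 2*r*√5)
1/(f(-4*4 + O, -42) + 3724) = 1/(2*(-4*4 + 1)*√5 + 3724) = 1/(2*(-16 + 1)*√5 + 3724) = 1/(2*(-15)*√5 + 3724) = 1/(-30*√5 + 3724) = 1/(3724 - 30*√5)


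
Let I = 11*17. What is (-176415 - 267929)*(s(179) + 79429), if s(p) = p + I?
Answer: -35456429480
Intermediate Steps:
I = 187
s(p) = 187 + p (s(p) = p + 187 = 187 + p)
(-176415 - 267929)*(s(179) + 79429) = (-176415 - 267929)*((187 + 179) + 79429) = -444344*(366 + 79429) = -444344*79795 = -35456429480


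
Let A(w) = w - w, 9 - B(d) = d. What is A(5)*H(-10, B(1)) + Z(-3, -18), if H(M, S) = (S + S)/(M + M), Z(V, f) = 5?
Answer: 5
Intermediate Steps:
B(d) = 9 - d
H(M, S) = S/M (H(M, S) = (2*S)/((2*M)) = (2*S)*(1/(2*M)) = S/M)
A(w) = 0
A(5)*H(-10, B(1)) + Z(-3, -18) = 0*((9 - 1*1)/(-10)) + 5 = 0*((9 - 1)*(-⅒)) + 5 = 0*(8*(-⅒)) + 5 = 0*(-⅘) + 5 = 0 + 5 = 5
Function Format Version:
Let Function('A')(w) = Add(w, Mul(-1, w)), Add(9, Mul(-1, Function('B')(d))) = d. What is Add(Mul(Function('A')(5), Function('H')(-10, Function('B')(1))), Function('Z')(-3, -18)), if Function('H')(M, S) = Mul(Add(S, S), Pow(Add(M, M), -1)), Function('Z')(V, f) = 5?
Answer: 5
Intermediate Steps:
Function('B')(d) = Add(9, Mul(-1, d))
Function('H')(M, S) = Mul(S, Pow(M, -1)) (Function('H')(M, S) = Mul(Mul(2, S), Pow(Mul(2, M), -1)) = Mul(Mul(2, S), Mul(Rational(1, 2), Pow(M, -1))) = Mul(S, Pow(M, -1)))
Function('A')(w) = 0
Add(Mul(Function('A')(5), Function('H')(-10, Function('B')(1))), Function('Z')(-3, -18)) = Add(Mul(0, Mul(Add(9, Mul(-1, 1)), Pow(-10, -1))), 5) = Add(Mul(0, Mul(Add(9, -1), Rational(-1, 10))), 5) = Add(Mul(0, Mul(8, Rational(-1, 10))), 5) = Add(Mul(0, Rational(-4, 5)), 5) = Add(0, 5) = 5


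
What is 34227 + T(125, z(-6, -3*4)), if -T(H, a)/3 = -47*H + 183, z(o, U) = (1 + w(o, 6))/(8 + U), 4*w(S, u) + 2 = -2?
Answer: 51303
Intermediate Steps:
w(S, u) = -1 (w(S, u) = -½ + (¼)*(-2) = -½ - ½ = -1)
z(o, U) = 0 (z(o, U) = (1 - 1)/(8 + U) = 0/(8 + U) = 0)
T(H, a) = -549 + 141*H (T(H, a) = -3*(-47*H + 183) = -3*(183 - 47*H) = -549 + 141*H)
34227 + T(125, z(-6, -3*4)) = 34227 + (-549 + 141*125) = 34227 + (-549 + 17625) = 34227 + 17076 = 51303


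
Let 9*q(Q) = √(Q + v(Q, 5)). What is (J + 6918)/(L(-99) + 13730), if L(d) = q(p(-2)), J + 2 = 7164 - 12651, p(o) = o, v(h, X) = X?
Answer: 529744590/5089848299 - 4287*√3/5089848299 ≈ 0.10408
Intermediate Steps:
J = -5489 (J = -2 + (7164 - 12651) = -2 - 5487 = -5489)
q(Q) = √(5 + Q)/9 (q(Q) = √(Q + 5)/9 = √(5 + Q)/9)
L(d) = √3/9 (L(d) = √(5 - 2)/9 = √3/9)
(J + 6918)/(L(-99) + 13730) = (-5489 + 6918)/(√3/9 + 13730) = 1429/(13730 + √3/9)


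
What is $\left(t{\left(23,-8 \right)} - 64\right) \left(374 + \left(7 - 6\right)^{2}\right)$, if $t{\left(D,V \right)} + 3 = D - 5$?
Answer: $-18375$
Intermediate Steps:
$t{\left(D,V \right)} = -8 + D$ ($t{\left(D,V \right)} = -3 + \left(D - 5\right) = -3 + \left(-5 + D\right) = -8 + D$)
$\left(t{\left(23,-8 \right)} - 64\right) \left(374 + \left(7 - 6\right)^{2}\right) = \left(\left(-8 + 23\right) - 64\right) \left(374 + \left(7 - 6\right)^{2}\right) = \left(15 - 64\right) \left(374 + 1^{2}\right) = - 49 \left(374 + 1\right) = \left(-49\right) 375 = -18375$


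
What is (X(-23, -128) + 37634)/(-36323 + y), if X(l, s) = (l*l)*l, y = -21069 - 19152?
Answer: -1959/5888 ≈ -0.33271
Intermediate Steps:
y = -40221
X(l, s) = l**3 (X(l, s) = l**2*l = l**3)
(X(-23, -128) + 37634)/(-36323 + y) = ((-23)**3 + 37634)/(-36323 - 40221) = (-12167 + 37634)/(-76544) = 25467*(-1/76544) = -1959/5888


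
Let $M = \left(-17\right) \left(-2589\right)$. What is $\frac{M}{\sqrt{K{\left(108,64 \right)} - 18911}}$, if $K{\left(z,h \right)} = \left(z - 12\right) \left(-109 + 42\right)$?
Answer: $- \frac{44013 i \sqrt{25343}}{25343} \approx - 276.47 i$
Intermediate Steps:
$M = 44013$
$K{\left(z,h \right)} = 804 - 67 z$ ($K{\left(z,h \right)} = \left(-12 + z\right) \left(-67\right) = 804 - 67 z$)
$\frac{M}{\sqrt{K{\left(108,64 \right)} - 18911}} = \frac{44013}{\sqrt{\left(804 - 7236\right) - 18911}} = \frac{44013}{\sqrt{\left(804 - 7236\right) + \left(-20624 + 1713\right)}} = \frac{44013}{\sqrt{-6432 - 18911}} = \frac{44013}{\sqrt{-25343}} = \frac{44013}{i \sqrt{25343}} = 44013 \left(- \frac{i \sqrt{25343}}{25343}\right) = - \frac{44013 i \sqrt{25343}}{25343}$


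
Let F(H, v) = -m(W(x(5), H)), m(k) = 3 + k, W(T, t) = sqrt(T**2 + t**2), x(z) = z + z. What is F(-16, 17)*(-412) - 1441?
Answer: -205 + 824*sqrt(89) ≈ 7568.6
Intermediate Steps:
x(z) = 2*z
F(H, v) = -3 - sqrt(100 + H**2) (F(H, v) = -(3 + sqrt((2*5)**2 + H**2)) = -(3 + sqrt(10**2 + H**2)) = -(3 + sqrt(100 + H**2)) = -3 - sqrt(100 + H**2))
F(-16, 17)*(-412) - 1441 = (-3 - sqrt(100 + (-16)**2))*(-412) - 1441 = (-3 - sqrt(100 + 256))*(-412) - 1441 = (-3 - sqrt(356))*(-412) - 1441 = (-3 - 2*sqrt(89))*(-412) - 1441 = (1236 + 824*sqrt(89)) - 1441 = -205 + 824*sqrt(89)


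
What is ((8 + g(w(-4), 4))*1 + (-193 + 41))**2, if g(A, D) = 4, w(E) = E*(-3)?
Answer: 19600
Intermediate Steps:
w(E) = -3*E
((8 + g(w(-4), 4))*1 + (-193 + 41))**2 = ((8 + 4)*1 + (-193 + 41))**2 = (12*1 - 152)**2 = (12 - 152)**2 = (-140)**2 = 19600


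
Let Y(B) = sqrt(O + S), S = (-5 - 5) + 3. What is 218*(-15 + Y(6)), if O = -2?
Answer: -3270 + 654*I ≈ -3270.0 + 654.0*I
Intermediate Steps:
S = -7 (S = -10 + 3 = -7)
Y(B) = 3*I (Y(B) = sqrt(-2 - 7) = sqrt(-9) = 3*I)
218*(-15 + Y(6)) = 218*(-15 + 3*I) = -3270 + 654*I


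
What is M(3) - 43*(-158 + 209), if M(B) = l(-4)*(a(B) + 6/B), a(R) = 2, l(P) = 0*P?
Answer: -2193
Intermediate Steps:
l(P) = 0
M(B) = 0 (M(B) = 0*(2 + 6/B) = 0)
M(3) - 43*(-158 + 209) = 0 - 43*(-158 + 209) = 0 - 43*51 = 0 - 2193 = -2193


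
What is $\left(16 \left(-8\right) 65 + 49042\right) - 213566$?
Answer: $-172844$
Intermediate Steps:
$\left(16 \left(-8\right) 65 + 49042\right) - 213566 = \left(\left(-128\right) 65 + 49042\right) - 213566 = \left(-8320 + 49042\right) - 213566 = 40722 - 213566 = -172844$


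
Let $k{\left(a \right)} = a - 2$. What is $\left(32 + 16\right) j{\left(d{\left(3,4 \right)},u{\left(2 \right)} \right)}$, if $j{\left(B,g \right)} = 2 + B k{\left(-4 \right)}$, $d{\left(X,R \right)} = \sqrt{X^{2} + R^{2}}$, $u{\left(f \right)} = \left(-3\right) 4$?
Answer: $-1344$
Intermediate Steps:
$u{\left(f \right)} = -12$
$k{\left(a \right)} = -2 + a$
$d{\left(X,R \right)} = \sqrt{R^{2} + X^{2}}$
$j{\left(B,g \right)} = 2 - 6 B$ ($j{\left(B,g \right)} = 2 + B \left(-2 - 4\right) = 2 + B \left(-6\right) = 2 - 6 B$)
$\left(32 + 16\right) j{\left(d{\left(3,4 \right)},u{\left(2 \right)} \right)} = \left(32 + 16\right) \left(2 - 6 \sqrt{4^{2} + 3^{2}}\right) = 48 \left(2 - 6 \sqrt{16 + 9}\right) = 48 \left(2 - 6 \sqrt{25}\right) = 48 \left(2 - 30\right) = 48 \left(-28\right) = -1344$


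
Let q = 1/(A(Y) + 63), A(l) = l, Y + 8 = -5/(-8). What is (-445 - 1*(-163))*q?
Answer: -2256/445 ≈ -5.0697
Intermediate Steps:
Y = -59/8 (Y = -8 - 5/(-8) = -8 - 5*(-⅛) = -8 + 5/8 = -59/8 ≈ -7.3750)
q = 8/445 (q = 1/(-59/8 + 63) = 1/(445/8) = 8/445 ≈ 0.017978)
(-445 - 1*(-163))*q = (-445 - 1*(-163))*(8/445) = (-445 + 163)*(8/445) = -282*8/445 = -2256/445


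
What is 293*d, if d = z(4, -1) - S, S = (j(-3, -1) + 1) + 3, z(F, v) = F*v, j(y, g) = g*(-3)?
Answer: -3223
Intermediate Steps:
j(y, g) = -3*g
S = 7 (S = (-3*(-1) + 1) + 3 = (3 + 1) + 3 = 4 + 3 = 7)
d = -11 (d = 4*(-1) - 1*7 = -4 - 7 = -11)
293*d = 293*(-11) = -3223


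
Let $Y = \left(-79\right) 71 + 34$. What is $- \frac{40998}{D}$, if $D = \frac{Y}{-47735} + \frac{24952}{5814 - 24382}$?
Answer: $\frac{454228874913}{13594589} \approx 33413.0$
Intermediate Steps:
$Y = -5575$ ($Y = -5609 + 34 = -5575$)
$D = - \frac{27189178}{22158587}$ ($D = - \frac{5575}{-47735} + \frac{24952}{5814 - 24382} = \left(-5575\right) \left(- \frac{1}{47735}\right) + \frac{24952}{5814 - 24382} = \frac{1115}{9547} + \frac{24952}{-18568} = \frac{1115}{9547} + 24952 \left(- \frac{1}{18568}\right) = \frac{1115}{9547} - \frac{3119}{2321} = - \frac{27189178}{22158587} \approx -1.227$)
$- \frac{40998}{D} = - \frac{40998}{- \frac{27189178}{22158587}} = \left(-40998\right) \left(- \frac{22158587}{27189178}\right) = \frac{454228874913}{13594589}$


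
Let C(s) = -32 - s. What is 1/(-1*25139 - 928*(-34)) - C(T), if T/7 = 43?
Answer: 2135530/6413 ≈ 333.00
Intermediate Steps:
T = 301 (T = 7*43 = 301)
1/(-1*25139 - 928*(-34)) - C(T) = 1/(-1*25139 - 928*(-34)) - (-32 - 1*301) = 1/(-25139 + 31552) - (-32 - 301) = 1/6413 - 1*(-333) = 1/6413 + 333 = 2135530/6413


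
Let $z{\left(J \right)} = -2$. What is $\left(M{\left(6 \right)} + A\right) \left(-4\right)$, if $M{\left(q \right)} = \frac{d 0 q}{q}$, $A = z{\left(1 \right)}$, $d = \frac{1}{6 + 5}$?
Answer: $8$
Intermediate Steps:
$d = \frac{1}{11} \approx 0.090909$
$A = -2$
$M{\left(q \right)} = 0$ ($M{\left(q \right)} = \frac{\frac{1}{11} \cdot 0 q}{q} = \frac{0 q}{q} = \frac{0}{q} = 0$)
$\left(M{\left(6 \right)} + A\right) \left(-4\right) = \left(0 - 2\right) \left(-4\right) = \left(-2\right) \left(-4\right) = 8$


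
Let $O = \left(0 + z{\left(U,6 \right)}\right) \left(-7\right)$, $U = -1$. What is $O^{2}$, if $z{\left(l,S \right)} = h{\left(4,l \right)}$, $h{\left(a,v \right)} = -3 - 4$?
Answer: $2401$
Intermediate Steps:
$h{\left(a,v \right)} = -7$
$z{\left(l,S \right)} = -7$
$O = 49$ ($O = \left(0 - 7\right) \left(-7\right) = \left(-7\right) \left(-7\right) = 49$)
$O^{2} = 49^{2} = 2401$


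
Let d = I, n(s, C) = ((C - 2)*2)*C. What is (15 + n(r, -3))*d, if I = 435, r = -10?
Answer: 19575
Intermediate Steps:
n(s, C) = C*(-4 + 2*C) (n(s, C) = ((-2 + C)*2)*C = (-4 + 2*C)*C = C*(-4 + 2*C))
d = 435
(15 + n(r, -3))*d = (15 + 2*(-3)*(-2 - 3))*435 = (15 + 2*(-3)*(-5))*435 = (15 + 30)*435 = 45*435 = 19575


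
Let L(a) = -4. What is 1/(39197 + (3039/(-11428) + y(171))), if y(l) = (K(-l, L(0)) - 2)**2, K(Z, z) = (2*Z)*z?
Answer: 11428/21772085445 ≈ 5.2489e-7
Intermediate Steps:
K(Z, z) = 2*Z*z
y(l) = (-2 + 8*l)**2 (y(l) = (2*(-l)*(-4) - 2)**2 = (8*l - 2)**2 = (-2 + 8*l)**2)
1/(39197 + (3039/(-11428) + y(171))) = 1/(39197 + (3039/(-11428) + 4*(-1 + 4*171)**2)) = 1/(39197 + (3039*(-1/11428) + 4*(-1 + 684)**2)) = 1/(39197 + (-3039/11428 + 4*683**2)) = 1/(39197 + (-3039/11428 + 4*466489)) = 1/(39197 + (-3039/11428 + 1865956)) = 1/(39197 + 21324142129/11428) = 1/(21772085445/11428) = 11428/21772085445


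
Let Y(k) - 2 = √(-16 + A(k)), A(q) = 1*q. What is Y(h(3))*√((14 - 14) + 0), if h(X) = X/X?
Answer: 0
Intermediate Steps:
A(q) = q
h(X) = 1
Y(k) = 2 + √(-16 + k)
Y(h(3))*√((14 - 14) + 0) = (2 + √(-16 + 1))*√((14 - 14) + 0) = (2 + √(-15))*√(0 + 0) = (2 + I*√15)*√0 = (2 + I*√15)*0 = 0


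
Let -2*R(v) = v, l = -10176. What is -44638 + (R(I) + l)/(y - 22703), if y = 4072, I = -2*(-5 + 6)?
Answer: -831640403/18631 ≈ -44637.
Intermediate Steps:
I = -2 (I = -2*1 = -2)
R(v) = -v/2
-44638 + (R(I) + l)/(y - 22703) = -44638 + (-1/2*(-2) - 10176)/(4072 - 22703) = -44638 + (1 - 10176)/(-18631) = -44638 - 10175*(-1/18631) = -44638 + 10175/18631 = -831640403/18631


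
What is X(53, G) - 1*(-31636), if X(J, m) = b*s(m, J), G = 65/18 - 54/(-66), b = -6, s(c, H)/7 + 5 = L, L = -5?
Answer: 32056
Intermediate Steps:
s(c, H) = -70 (s(c, H) = -35 + 7*(-5) = -35 - 35 = -70)
G = 877/198 (G = 65*(1/18) - 54*(-1/66) = 65/18 + 9/11 = 877/198 ≈ 4.4293)
X(J, m) = 420 (X(J, m) = -6*(-70) = 420)
X(53, G) - 1*(-31636) = 420 - 1*(-31636) = 420 + 31636 = 32056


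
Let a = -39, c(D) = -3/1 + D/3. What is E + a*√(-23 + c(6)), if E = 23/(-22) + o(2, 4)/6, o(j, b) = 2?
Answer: -47/66 - 78*I*√6 ≈ -0.71212 - 191.06*I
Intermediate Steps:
c(D) = -3 + D/3 (c(D) = -3*1 + D*(⅓) = -3 + D/3)
E = -47/66 (E = 23/(-22) + 2/6 = 23*(-1/22) + 2*(⅙) = -23/22 + ⅓ = -47/66 ≈ -0.71212)
E + a*√(-23 + c(6)) = -47/66 - 39*√(-23 + (-3 + (⅓)*6)) = -47/66 - 39*√(-23 + (-3 + 2)) = -47/66 - 39*√(-23 - 1) = -47/66 - 78*I*√6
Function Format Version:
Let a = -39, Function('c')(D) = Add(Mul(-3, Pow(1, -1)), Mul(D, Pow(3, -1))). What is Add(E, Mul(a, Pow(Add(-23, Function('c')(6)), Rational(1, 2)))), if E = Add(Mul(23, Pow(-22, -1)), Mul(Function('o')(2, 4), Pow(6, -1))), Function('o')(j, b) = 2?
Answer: Add(Rational(-47, 66), Mul(-78, I, Pow(6, Rational(1, 2)))) ≈ Add(-0.71212, Mul(-191.06, I))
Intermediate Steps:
Function('c')(D) = Add(-3, Mul(Rational(1, 3), D)) (Function('c')(D) = Add(Mul(-3, 1), Mul(D, Rational(1, 3))) = Add(-3, Mul(Rational(1, 3), D)))
E = Rational(-47, 66) (E = Add(Mul(23, Pow(-22, -1)), Mul(2, Pow(6, -1))) = Add(Mul(23, Rational(-1, 22)), Mul(2, Rational(1, 6))) = Add(Rational(-23, 22), Rational(1, 3)) = Rational(-47, 66) ≈ -0.71212)
Add(E, Mul(a, Pow(Add(-23, Function('c')(6)), Rational(1, 2)))) = Add(Rational(-47, 66), Mul(-39, Pow(Add(-23, Add(-3, Mul(Rational(1, 3), 6))), Rational(1, 2)))) = Add(Rational(-47, 66), Mul(-39, Pow(Add(-23, Add(-3, 2)), Rational(1, 2)))) = Add(Rational(-47, 66), Mul(-39, Pow(Add(-23, -1), Rational(1, 2)))) = Add(Rational(-47, 66), Mul(-39, Pow(-24, Rational(1, 2)))) = Add(Rational(-47, 66), Mul(-39, Mul(2, I, Pow(6, Rational(1, 2))))) = Add(Rational(-47, 66), Mul(-78, I, Pow(6, Rational(1, 2))))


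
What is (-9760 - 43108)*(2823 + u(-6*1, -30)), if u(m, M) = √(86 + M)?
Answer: -149246364 - 105736*√14 ≈ -1.4964e+8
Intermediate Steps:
(-9760 - 43108)*(2823 + u(-6*1, -30)) = (-9760 - 43108)*(2823 + √(86 - 30)) = -52868*(2823 + √56) = -52868*(2823 + 2*√14) = -149246364 - 105736*√14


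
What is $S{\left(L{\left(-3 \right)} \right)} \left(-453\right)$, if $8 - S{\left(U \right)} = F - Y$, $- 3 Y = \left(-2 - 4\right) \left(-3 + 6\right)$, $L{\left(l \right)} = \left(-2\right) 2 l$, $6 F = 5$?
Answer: $- \frac{11929}{2} \approx -5964.5$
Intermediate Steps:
$F = \frac{5}{6}$ ($F = \frac{1}{6} \cdot 5 = \frac{5}{6} \approx 0.83333$)
$L{\left(l \right)} = - 4 l$
$Y = 6$ ($Y = - \frac{\left(-2 - 4\right) \left(-3 + 6\right)}{3} = - \frac{\left(-6\right) 3}{3} = \left(- \frac{1}{3}\right) \left(-18\right) = 6$)
$S{\left(U \right)} = \frac{79}{6}$ ($S{\left(U \right)} = 8 - \left(\frac{5}{6} - 6\right) = 8 - - \frac{31}{6} = 8 + \frac{31}{6} = \frac{79}{6}$)
$S{\left(L{\left(-3 \right)} \right)} \left(-453\right) = \frac{79}{6} \left(-453\right) = - \frac{11929}{2}$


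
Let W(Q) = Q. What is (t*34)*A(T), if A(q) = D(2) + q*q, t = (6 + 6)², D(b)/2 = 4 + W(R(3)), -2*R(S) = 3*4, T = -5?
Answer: 102816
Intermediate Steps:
R(S) = -6 (R(S) = -3*4/2 = -½*12 = -6)
D(b) = -4 (D(b) = 2*(4 - 6) = 2*(-2) = -4)
t = 144 (t = 12² = 144)
A(q) = -4 + q² (A(q) = -4 + q*q = -4 + q²)
(t*34)*A(T) = (144*34)*(-4 + (-5)²) = 4896*(-4 + 25) = 4896*21 = 102816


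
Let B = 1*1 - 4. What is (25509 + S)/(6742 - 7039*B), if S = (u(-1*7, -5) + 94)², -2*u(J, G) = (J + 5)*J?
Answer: 33078/27859 ≈ 1.1873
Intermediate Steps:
B = -3 (B = 1 - 4 = -3)
u(J, G) = -J*(5 + J)/2 (u(J, G) = -(J + 5)*J/2 = -(5 + J)*J/2 = -J*(5 + J)/2)
S = 7569 (S = (-(-1*7)*(5 - 1*7)/2 + 94)² = (-½*(-7)*(5 - 7) + 94)² = (-½*(-7)*(-2) + 94)² = (-7 + 94)² = 87² = 7569)
(25509 + S)/(6742 - 7039*B) = (25509 + 7569)/(6742 - 7039*(-3)) = 33078/(6742 + 21117) = 33078/27859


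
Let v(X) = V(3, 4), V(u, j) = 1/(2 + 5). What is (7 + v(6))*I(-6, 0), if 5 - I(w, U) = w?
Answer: 550/7 ≈ 78.571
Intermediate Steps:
V(u, j) = ⅐ (V(u, j) = 1/7 = ⅐)
v(X) = ⅐
I(w, U) = 5 - w
(7 + v(6))*I(-6, 0) = (7 + ⅐)*(5 - 1*(-6)) = 50*(5 + 6)/7 = (50/7)*11 = 550/7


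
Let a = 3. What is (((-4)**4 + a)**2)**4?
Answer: 20248745068443234721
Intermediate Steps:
(((-4)**4 + a)**2)**4 = (((-4)**4 + 3)**2)**4 = ((256 + 3)**2)**4 = (259**2)**4 = 67081**4 = 20248745068443234721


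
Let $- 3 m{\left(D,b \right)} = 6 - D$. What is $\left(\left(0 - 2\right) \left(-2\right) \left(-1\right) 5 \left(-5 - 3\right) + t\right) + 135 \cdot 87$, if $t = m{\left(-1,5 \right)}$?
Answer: $\frac{35708}{3} \approx 11903.0$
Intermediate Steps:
$m{\left(D,b \right)} = -2 + \frac{D}{3}$ ($m{\left(D,b \right)} = - \frac{6 - D}{3} = -2 + \frac{D}{3}$)
$t = - \frac{7}{3}$ ($t = -2 + \frac{1}{3} \left(-1\right) = -2 - \frac{1}{3} = - \frac{7}{3} \approx -2.3333$)
$\left(\left(0 - 2\right) \left(-2\right) \left(-1\right) 5 \left(-5 - 3\right) + t\right) + 135 \cdot 87 = \left(\left(0 - 2\right) \left(-2\right) \left(-1\right) 5 \left(-5 - 3\right) - \frac{7}{3}\right) + 135 \cdot 87 = \left(\left(-2\right) \left(-2\right) \left(\left(-5\right) \left(-8\right)\right) - \frac{7}{3}\right) + 11745 = \left(4 \cdot 40 - \frac{7}{3}\right) + 11745 = \left(160 - \frac{7}{3}\right) + 11745 = \frac{473}{3} + 11745 = \frac{35708}{3}$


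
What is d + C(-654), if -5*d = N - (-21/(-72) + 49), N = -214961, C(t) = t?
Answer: 5081767/120 ≈ 42348.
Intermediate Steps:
d = 5160247/120 (d = -(-214961 - (-21/(-72) + 49))/5 = -(-214961 - (-21*(-1/72) + 49))/5 = -(-214961 - (7/24 + 49))/5 = -(-214961 - 1*1183/24)/5 = -(-214961 - 1183/24)/5 = -1/5*(-5160247/24) = 5160247/120 ≈ 43002.)
d + C(-654) = 5160247/120 - 654 = 5081767/120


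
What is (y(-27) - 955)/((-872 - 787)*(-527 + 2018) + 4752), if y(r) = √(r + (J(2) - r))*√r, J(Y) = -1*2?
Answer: 955/2468817 + √6/822939 ≈ 0.00038980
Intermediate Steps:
J(Y) = -2
y(r) = I*√2*√r (y(r) = √(r + (-2 - r))*√r = √(-2)*√r = (I*√2)*√r = I*√2*√r)
(y(-27) - 955)/((-872 - 787)*(-527 + 2018) + 4752) = (I*√2*√(-27) - 955)/((-872 - 787)*(-527 + 2018) + 4752) = (I*√2*(3*I*√3) - 955)/(-1659*1491 + 4752) = (-3*√6 - 955)/(-2473569 + 4752) = (-955 - 3*√6)/(-2468817) = (-955 - 3*√6)*(-1/2468817) = 955/2468817 + √6/822939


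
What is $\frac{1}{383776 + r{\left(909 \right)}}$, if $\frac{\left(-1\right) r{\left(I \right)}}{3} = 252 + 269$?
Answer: $\frac{1}{382213} \approx 2.6163 \cdot 10^{-6}$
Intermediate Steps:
$r{\left(I \right)} = -1563$ ($r{\left(I \right)} = - 3 \left(252 + 269\right) = \left(-3\right) 521 = -1563$)
$\frac{1}{383776 + r{\left(909 \right)}} = \frac{1}{383776 - 1563} = \frac{1}{382213}$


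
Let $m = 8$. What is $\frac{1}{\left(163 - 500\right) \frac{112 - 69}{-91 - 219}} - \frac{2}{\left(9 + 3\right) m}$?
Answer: $\frac{389}{695568} \approx 0.00055926$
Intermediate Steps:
$\frac{1}{\left(163 - 500\right) \frac{112 - 69}{-91 - 219}} - \frac{2}{\left(9 + 3\right) m} = \frac{1}{\left(163 - 500\right) \frac{112 - 69}{-91 - 219}} - \frac{2}{\left(9 + 3\right) 8} = \frac{1}{\left(-337\right) \frac{43}{-310}} - \frac{2}{12 \cdot 8} = - \frac{1}{337 \cdot 43 \left(- \frac{1}{310}\right)} - \frac{2}{96} = - \frac{1}{337 \left(- \frac{43}{310}\right)} - \frac{1}{48} = \left(- \frac{1}{337}\right) \left(- \frac{310}{43}\right) - \frac{1}{48} = \frac{310}{14491} - \frac{1}{48} = \frac{389}{695568}$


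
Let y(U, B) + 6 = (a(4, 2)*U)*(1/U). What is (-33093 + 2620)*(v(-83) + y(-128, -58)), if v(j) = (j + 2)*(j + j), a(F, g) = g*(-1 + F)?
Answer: -409739958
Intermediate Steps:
v(j) = 2*j*(2 + j) (v(j) = (2 + j)*(2*j) = 2*j*(2 + j))
y(U, B) = 0 (y(U, B) = -6 + ((2*(-1 + 4))*U)*(1/U) = -6 + ((2*3)*U)/U = -6 + (6*U)/U = -6 + 6 = 0)
(-33093 + 2620)*(v(-83) + y(-128, -58)) = (-33093 + 2620)*(2*(-83)*(2 - 83) + 0) = -30473*(2*(-83)*(-81) + 0) = -30473*(13446 + 0) = -30473*13446 = -409739958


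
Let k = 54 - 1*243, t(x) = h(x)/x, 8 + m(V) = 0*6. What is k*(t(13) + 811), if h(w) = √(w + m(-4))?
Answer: -153279 - 189*√5/13 ≈ -1.5331e+5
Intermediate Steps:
m(V) = -8 (m(V) = -8 + 0*6 = -8 + 0 = -8)
h(w) = √(-8 + w) (h(w) = √(w - 8) = √(-8 + w))
t(x) = √(-8 + x)/x
k = -189 (k = 54 - 243 = -189)
k*(t(13) + 811) = -189*(√(-8 + 13)/13 + 811) = -189*(√5/13 + 811) = -189*(811 + √5/13) = -153279 - 189*√5/13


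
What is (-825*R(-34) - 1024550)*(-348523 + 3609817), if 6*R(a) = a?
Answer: -3326112218250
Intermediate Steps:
R(a) = a/6
(-825*R(-34) - 1024550)*(-348523 + 3609817) = (-275*(-34)/2 - 1024550)*(-348523 + 3609817) = (-825*(-17/3) - 1024550)*3261294 = (4675 - 1024550)*3261294 = -1019875*3261294 = -3326112218250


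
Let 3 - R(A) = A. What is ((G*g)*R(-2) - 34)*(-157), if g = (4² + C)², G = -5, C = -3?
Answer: 668663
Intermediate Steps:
R(A) = 3 - A
g = 169 (g = (4² - 3)² = (16 - 3)² = 13² = 169)
((G*g)*R(-2) - 34)*(-157) = ((-5*169)*(3 - 1*(-2)) - 34)*(-157) = (-845*(3 + 2) - 34)*(-157) = (-845*5 - 34)*(-157) = (-4225 - 34)*(-157) = -4259*(-157) = 668663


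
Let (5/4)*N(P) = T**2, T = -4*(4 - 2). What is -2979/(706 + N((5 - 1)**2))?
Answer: -4965/1262 ≈ -3.9342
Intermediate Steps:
T = -8 (T = -4*2 = -8)
N(P) = 256/5 (N(P) = (4/5)*(-8)**2 = (4/5)*64 = 256/5)
-2979/(706 + N((5 - 1)**2)) = -2979/(706 + 256/5) = -2979/(3786/5) = (5/3786)*(-2979) = -4965/1262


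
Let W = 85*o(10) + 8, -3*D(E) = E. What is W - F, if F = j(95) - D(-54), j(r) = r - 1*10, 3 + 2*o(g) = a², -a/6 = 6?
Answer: 109787/2 ≈ 54894.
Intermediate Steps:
D(E) = -E/3
a = -36 (a = -6*6 = -36)
o(g) = 1293/2 (o(g) = -3/2 + (½)*(-36)² = -3/2 + (½)*1296 = -3/2 + 648 = 1293/2)
j(r) = -10 + r (j(r) = r - 10 = -10 + r)
W = 109921/2 (W = 85*(1293/2) + 8 = 109905/2 + 8 = 109921/2 ≈ 54961.)
F = 67 (F = (-10 + 95) - (-1)*(-54)/3 = 85 - 1*18 = 85 - 18 = 67)
W - F = 109921/2 - 1*67 = 109921/2 - 67 = 109787/2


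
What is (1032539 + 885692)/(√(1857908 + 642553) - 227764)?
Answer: -436903965484/51873939235 - 5754693*√277829/51873939235 ≈ -8.4809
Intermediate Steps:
(1032539 + 885692)/(√(1857908 + 642553) - 227764) = 1918231/(√2500461 - 227764) = 1918231/(3*√277829 - 227764) = 1918231/(-227764 + 3*√277829)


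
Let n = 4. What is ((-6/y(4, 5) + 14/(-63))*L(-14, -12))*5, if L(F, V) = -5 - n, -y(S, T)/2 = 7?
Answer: -65/7 ≈ -9.2857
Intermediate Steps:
y(S, T) = -14 (y(S, T) = -2*7 = -14)
L(F, V) = -9 (L(F, V) = -5 - 1*4 = -5 - 4 = -9)
((-6/y(4, 5) + 14/(-63))*L(-14, -12))*5 = ((-6/(-14) + 14/(-63))*(-9))*5 = ((-6*(-1/14) + 14*(-1/63))*(-9))*5 = ((3/7 - 2/9)*(-9))*5 = ((13/63)*(-9))*5 = -13/7*5 = -65/7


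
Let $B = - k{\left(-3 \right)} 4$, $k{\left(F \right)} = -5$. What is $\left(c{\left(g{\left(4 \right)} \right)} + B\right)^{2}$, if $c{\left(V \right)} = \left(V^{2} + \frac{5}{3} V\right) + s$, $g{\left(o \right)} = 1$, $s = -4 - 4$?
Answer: $\frac{1936}{9} \approx 215.11$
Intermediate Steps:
$s = -8$ ($s = -4 - 4 = -8$)
$B = 20$ ($B = \left(-1\right) \left(-5\right) 4 = 5 \cdot 4 = 20$)
$c{\left(V \right)} = -8 + V^{2} + \frac{5 V}{3}$ ($c{\left(V \right)} = \left(V^{2} + \frac{5}{3} V\right) - 8 = \left(V^{2} + 5 \cdot \frac{1}{3} V\right) - 8 = \left(V^{2} + \frac{5 V}{3}\right) - 8 = -8 + V^{2} + \frac{5 V}{3}$)
$\left(c{\left(g{\left(4 \right)} \right)} + B\right)^{2} = \left(\left(-8 + 1^{2} + \frac{5}{3} \cdot 1\right) + 20\right)^{2} = \left(\left(-8 + 1 + \frac{5}{3}\right) + 20\right)^{2} = \left(- \frac{16}{3} + 20\right)^{2} = \left(\frac{44}{3}\right)^{2} = \frac{1936}{9}$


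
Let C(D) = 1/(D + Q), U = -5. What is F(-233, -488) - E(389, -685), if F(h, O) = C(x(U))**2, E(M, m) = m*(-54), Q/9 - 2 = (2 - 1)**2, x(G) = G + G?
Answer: -10690109/289 ≈ -36990.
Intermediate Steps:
x(G) = 2*G
Q = 27 (Q = 18 + 9*(2 - 1)**2 = 18 + 9*1**2 = 18 + 9*1 = 18 + 9 = 27)
E(M, m) = -54*m
C(D) = 1/(27 + D) (C(D) = 1/(D + 27) = 1/(27 + D))
F(h, O) = 1/289 (F(h, O) = (1/(27 + 2*(-5)))**2 = (1/(27 - 10))**2 = (1/17)**2 = 1/289)
F(-233, -488) - E(389, -685) = 1/289 - (-54)*(-685) = 1/289 - 1*36990 = 1/289 - 36990 = -10690109/289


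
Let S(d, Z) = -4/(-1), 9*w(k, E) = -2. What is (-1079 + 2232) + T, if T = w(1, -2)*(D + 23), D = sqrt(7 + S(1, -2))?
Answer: 10331/9 - 2*sqrt(11)/9 ≈ 1147.2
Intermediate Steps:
w(k, E) = -2/9 (w(k, E) = (1/9)*(-2) = -2/9)
S(d, Z) = 4 (S(d, Z) = -4*(-1) = 4)
D = sqrt(11) (D = sqrt(7 + 4) = sqrt(11) ≈ 3.3166)
T = -46/9 - 2*sqrt(11)/9 (T = -2*(sqrt(11) + 23)/9 = -2*(23 + sqrt(11))/9 = -46/9 - 2*sqrt(11)/9 ≈ -5.8481)
(-1079 + 2232) + T = (-1079 + 2232) + (-46/9 - 2*sqrt(11)/9) = 1153 + (-46/9 - 2*sqrt(11)/9) = 10331/9 - 2*sqrt(11)/9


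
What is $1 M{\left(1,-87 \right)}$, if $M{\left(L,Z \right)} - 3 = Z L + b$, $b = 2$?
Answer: $-82$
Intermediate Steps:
$M{\left(L,Z \right)} = 5 + L Z$ ($M{\left(L,Z \right)} = 3 + \left(Z L + 2\right) = 3 + \left(L Z + 2\right) = 3 + \left(2 + L Z\right) = 5 + L Z$)
$1 M{\left(1,-87 \right)} = 1 \left(5 + 1 \left(-87\right)\right) = 1 \left(5 - 87\right) = 1 \left(-82\right) = -82$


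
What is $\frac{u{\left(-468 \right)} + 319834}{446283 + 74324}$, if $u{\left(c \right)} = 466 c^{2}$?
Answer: $\frac{102385018}{520607} \approx 196.66$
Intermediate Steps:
$\frac{u{\left(-468 \right)} + 319834}{446283 + 74324} = \frac{466 \left(-468\right)^{2} + 319834}{446283 + 74324} = \frac{466 \cdot 219024 + 319834}{520607} = \left(102065184 + 319834\right) \frac{1}{520607} = 102385018 \cdot \frac{1}{520607} = \frac{102385018}{520607}$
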